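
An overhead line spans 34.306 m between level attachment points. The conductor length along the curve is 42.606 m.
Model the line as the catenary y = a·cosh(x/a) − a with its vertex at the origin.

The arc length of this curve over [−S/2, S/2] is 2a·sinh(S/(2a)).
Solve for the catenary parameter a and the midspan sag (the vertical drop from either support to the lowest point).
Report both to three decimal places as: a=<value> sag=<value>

a=14.727 sag=11.171

seed: a₀ = √(S³/(24(L−S))) = √(34.306³/(24·8.300)) = 14.236737
iter 1: u=1.204841  f(a)=+6.237e-01  f'(a)=-1.344e+00  a ← 14.236737 − (+6.237e-01/-1.344e+00) = 14.700689
iter 2: u=1.166816  f(a)=+3.178e-02  f'(a)=-1.210e+00  a ← 14.700689 − (+3.178e-02/-1.210e+00) = 14.726948
iter 3: u=1.164736  f(a)=+9.237e-05  f'(a)=-1.203e+00  a ← 14.726948 − (+9.237e-05/-1.203e+00) = 14.727025
iter 4: u=1.164729  f(a)=+7.850e-10  f'(a)=-1.203e+00  a ← 14.727025 − (+7.850e-10/-1.203e+00) = 14.727025
iter 5: u=1.164729  f(a)=+0.000e+00  f'(a)=-1.203e+00  a ← 14.727025 − (+0.000e+00/-1.203e+00) = 14.727025
converged: |Δa| < 1e-12 after 5 iterations
sag = a·(cosh(S/(2a)) − 1) = 14.727025·(cosh(1.164729) − 1) = 11.170911
T_max/T_min = cosh(S/(2a)) = 1.758531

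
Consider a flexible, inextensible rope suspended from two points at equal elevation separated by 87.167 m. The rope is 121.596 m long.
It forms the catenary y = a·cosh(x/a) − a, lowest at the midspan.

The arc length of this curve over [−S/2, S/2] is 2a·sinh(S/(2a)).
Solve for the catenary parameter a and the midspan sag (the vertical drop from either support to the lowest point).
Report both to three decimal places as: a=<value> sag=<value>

a=29.856 sag=37.877

seed: a₀ = √(S³/(24(L−S))) = √(87.167³/(24·34.429)) = 28.311333
iter 1: u=1.539437  f(a)=+4.318e+00  f'(a)=-3.060e+00  a ← 28.311333 − (+4.318e+00/-3.060e+00) = 29.722503
iter 2: u=1.466347  f(a)=+3.438e-01  f'(a)=-2.590e+00  a ← 29.722503 − (+3.438e-01/-2.590e+00) = 29.855247
iter 3: u=1.459827  f(a)=+2.597e-03  f'(a)=-2.551e+00  a ← 29.855247 − (+2.597e-03/-2.551e+00) = 29.856265
iter 4: u=1.459777  f(a)=+1.506e-07  f'(a)=-2.551e+00  a ← 29.856265 − (+1.506e-07/-2.551e+00) = 29.856265
iter 5: u=1.459777  f(a)=+0.000e+00  f'(a)=-2.551e+00  a ← 29.856265 − (+0.000e+00/-2.551e+00) = 29.856265
converged: |Δa| < 1e-12 after 5 iterations
sag = a·(cosh(S/(2a)) − 1) = 29.856265·(cosh(1.459777) − 1) = 37.876987
T_max/T_min = cosh(S/(2a)) = 2.268645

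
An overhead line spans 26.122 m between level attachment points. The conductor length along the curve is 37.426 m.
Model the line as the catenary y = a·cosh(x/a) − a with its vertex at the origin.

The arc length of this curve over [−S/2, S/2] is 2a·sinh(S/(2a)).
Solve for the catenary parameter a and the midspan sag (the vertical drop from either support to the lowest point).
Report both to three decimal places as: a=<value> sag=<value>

a=8.587 sag=12.002

seed: a₀ = √(S³/(24(L−S))) = √(26.122³/(24·11.304)) = 8.105652
iter 1: u=1.611345  f(a)=+1.562e+00  f'(a)=-3.584e+00  a ← 8.105652 − (+1.562e+00/-3.584e+00) = 8.541379
iter 2: u=1.529144  f(a)=+1.348e-01  f'(a)=-2.990e+00  a ← 8.541379 − (+1.348e-01/-2.990e+00) = 8.586453
iter 3: u=1.521117  f(a)=+1.213e-03  f'(a)=-2.936e+00  a ← 8.586453 − (+1.213e-03/-2.936e+00) = 8.586866
iter 4: u=1.521044  f(a)=+1.002e-07  f'(a)=-2.936e+00  a ← 8.586866 − (+1.002e-07/-2.936e+00) = 8.586866
iter 5: u=1.521044  f(a)=+7.105e-15  f'(a)=-2.936e+00  a ← 8.586866 − (+7.105e-15/-2.936e+00) = 8.586866
converged: |Δa| < 1e-12 after 5 iterations
sag = a·(cosh(S/(2a)) − 1) = 8.586866·(cosh(1.521044) − 1) = 12.002224
T_max/T_min = cosh(S/(2a)) = 2.397742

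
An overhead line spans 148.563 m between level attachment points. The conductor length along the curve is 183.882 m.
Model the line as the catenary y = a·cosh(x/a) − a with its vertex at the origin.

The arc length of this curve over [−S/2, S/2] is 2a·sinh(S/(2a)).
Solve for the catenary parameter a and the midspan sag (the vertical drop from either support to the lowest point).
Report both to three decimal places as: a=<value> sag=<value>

seed: a₀ = √(S³/(24(L−S))) = √(148.563³/(24·35.319)) = 62.195100
iter 1: u=1.194330  f(a)=+2.606e+00  f'(a)=-1.306e+00  a ← 62.195100 − (+2.606e+00/-1.306e+00) = 64.190357
iter 2: u=1.157207  f(a)=+1.307e-01  f'(a)=-1.178e+00  a ← 64.190357 − (+1.307e-01/-1.178e+00) = 64.301264
iter 3: u=1.155211  f(a)=+3.669e-04  f'(a)=-1.172e+00  a ← 64.301264 − (+3.669e-04/-1.172e+00) = 64.301577
iter 4: u=1.155205  f(a)=+2.910e-09  f'(a)=-1.172e+00  a ← 64.301577 − (+2.910e-09/-1.172e+00) = 64.301577
iter 5: u=1.155205  f(a)=+0.000e+00  f'(a)=-1.172e+00  a ← 64.301577 − (+0.000e+00/-1.172e+00) = 64.301577
converged: |Δa| < 1e-12 after 5 iterations
sag = a·(cosh(S/(2a)) − 1) = 64.301577·(cosh(1.155205) − 1) = 47.893968
T_max/T_min = cosh(S/(2a)) = 1.744833

a=64.302 sag=47.894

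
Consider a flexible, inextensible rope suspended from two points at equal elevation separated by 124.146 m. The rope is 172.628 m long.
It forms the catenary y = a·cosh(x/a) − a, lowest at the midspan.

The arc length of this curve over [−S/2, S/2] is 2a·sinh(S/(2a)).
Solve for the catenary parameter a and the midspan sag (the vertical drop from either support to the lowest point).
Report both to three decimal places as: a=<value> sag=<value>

a=42.741 sag=53.576

seed: a₀ = √(S³/(24(L−S))) = √(124.146³/(24·48.482)) = 40.551153
iter 1: u=1.530733  f(a)=+6.007e+00  f'(a)=-3.000e+00  a ← 40.551153 − (+6.007e+00/-3.000e+00) = 42.553358
iter 2: u=1.458710  f(a)=+4.736e-01  f'(a)=-2.544e+00  a ← 42.553358 − (+4.736e-01/-2.544e+00) = 42.739490
iter 3: u=1.452357  f(a)=+3.500e-03  f'(a)=-2.507e+00  a ← 42.739490 − (+3.500e-03/-2.507e+00) = 42.740886
iter 4: u=1.452310  f(a)=+1.943e-07  f'(a)=-2.507e+00  a ← 42.740886 − (+1.943e-07/-2.507e+00) = 42.740886
iter 5: u=1.452310  f(a)=+0.000e+00  f'(a)=-2.507e+00  a ← 42.740886 − (+0.000e+00/-2.507e+00) = 42.740886
converged: |Δa| < 1e-12 after 5 iterations
sag = a·(cosh(S/(2a)) − 1) = 42.740886·(cosh(1.452310) − 1) = 53.575727
T_max/T_min = cosh(S/(2a)) = 2.253501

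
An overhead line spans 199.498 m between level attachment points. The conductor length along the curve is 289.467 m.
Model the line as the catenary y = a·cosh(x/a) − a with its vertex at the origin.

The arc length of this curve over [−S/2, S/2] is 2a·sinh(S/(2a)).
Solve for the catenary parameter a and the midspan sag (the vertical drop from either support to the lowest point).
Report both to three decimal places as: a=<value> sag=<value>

seed: a₀ = √(S³/(24(L−S))) = √(199.498³/(24·89.969)) = 60.639520
iter 1: u=1.644950  f(a)=+1.299e+01  f'(a)=-3.852e+00  a ← 60.639520 − (+1.299e+01/-3.852e+00) = 64.011029
iter 2: u=1.558310  f(a)=+1.162e+00  f'(a)=-3.191e+00  a ← 64.011029 − (+1.162e+00/-3.191e+00) = 64.375115
iter 3: u=1.549496  f(a)=+1.132e-02  f'(a)=-3.129e+00  a ← 64.375115 − (+1.132e-02/-3.129e+00) = 64.378732
iter 4: u=1.549409  f(a)=+1.096e-06  f'(a)=-3.128e+00  a ← 64.378732 − (+1.096e-06/-3.128e+00) = 64.378732
iter 5: u=1.549409  f(a)=-5.684e-14  f'(a)=-3.128e+00  a ← 64.378732 − (-5.684e-14/-3.128e+00) = 64.378732
converged: |Δa| < 1e-12 after 5 iterations
sag = a·(cosh(S/(2a)) − 1) = 64.378732·(cosh(1.549409) − 1) = 94.027099
T_max/T_min = cosh(S/(2a)) = 2.460530

a=64.379 sag=94.027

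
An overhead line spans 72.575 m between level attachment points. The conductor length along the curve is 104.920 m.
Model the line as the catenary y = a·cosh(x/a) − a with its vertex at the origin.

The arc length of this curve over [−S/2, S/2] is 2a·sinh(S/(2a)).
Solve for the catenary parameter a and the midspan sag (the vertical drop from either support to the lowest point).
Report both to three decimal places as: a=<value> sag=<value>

seed: a₀ = √(S³/(24(L−S))) = √(72.575³/(24·32.345)) = 22.190719
iter 1: u=1.635256  f(a)=+4.610e+00  f'(a)=-3.773e+00  a ← 22.190719 − (+4.610e+00/-3.773e+00) = 23.412686
iter 2: u=1.549908  f(a)=+4.082e-01  f'(a)=-3.132e+00  a ← 23.412686 − (+4.082e-01/-3.132e+00) = 23.543031
iter 3: u=1.541327  f(a)=+3.887e-03  f'(a)=-3.073e+00  a ← 23.543031 − (+3.887e-03/-3.073e+00) = 23.544296
iter 4: u=1.541244  f(a)=+3.599e-07  f'(a)=-3.072e+00  a ← 23.544296 − (+3.599e-07/-3.072e+00) = 23.544296
iter 5: u=1.541244  f(a)=+2.842e-14  f'(a)=-3.072e+00  a ← 23.544296 − (+2.842e-14/-3.072e+00) = 23.544296
converged: |Δa| < 1e-12 after 5 iterations
sag = a·(cosh(S/(2a)) − 1) = 23.544296·(cosh(1.541244) − 1) = 33.956882
T_max/T_min = cosh(S/(2a)) = 2.442255

a=23.544 sag=33.957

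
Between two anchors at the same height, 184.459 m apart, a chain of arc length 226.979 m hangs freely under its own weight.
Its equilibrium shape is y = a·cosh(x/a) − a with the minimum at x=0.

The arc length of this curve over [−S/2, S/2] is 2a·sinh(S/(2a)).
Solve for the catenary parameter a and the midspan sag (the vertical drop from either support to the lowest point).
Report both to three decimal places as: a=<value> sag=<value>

a=81.003 sag=58.429

seed: a₀ = √(S³/(24(L−S))) = √(184.459³/(24·42.520)) = 78.423736
iter 1: u=1.176041  f(a)=+3.039e+00  f'(a)=-1.242e+00  a ← 78.423736 − (+3.039e+00/-1.242e+00) = 80.870808
iter 2: u=1.140455  f(a)=+1.480e-01  f'(a)=-1.124e+00  a ← 80.870808 − (+1.480e-01/-1.124e+00) = 81.002567
iter 3: u=1.138600  f(a)=+3.911e-04  f'(a)=-1.118e+00  a ← 81.002567 − (+3.911e-04/-1.118e+00) = 81.002917
iter 4: u=1.138595  f(a)=+2.746e-09  f'(a)=-1.118e+00  a ← 81.002917 − (+2.746e-09/-1.118e+00) = 81.002917
iter 5: u=1.138595  f(a)=+2.842e-14  f'(a)=-1.118e+00  a ← 81.002917 − (+2.842e-14/-1.118e+00) = 81.002917
converged: |Δa| < 1e-12 after 5 iterations
sag = a·(cosh(S/(2a)) − 1) = 81.002917·(cosh(1.138595) − 1) = 58.429286
T_max/T_min = cosh(S/(2a)) = 1.721323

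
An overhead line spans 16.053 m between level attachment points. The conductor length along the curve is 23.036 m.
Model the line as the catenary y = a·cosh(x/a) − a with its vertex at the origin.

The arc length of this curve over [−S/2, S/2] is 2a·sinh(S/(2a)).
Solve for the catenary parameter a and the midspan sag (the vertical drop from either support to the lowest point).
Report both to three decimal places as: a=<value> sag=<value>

seed: a₀ = √(S³/(24(L−S))) = √(16.053³/(24·6.983)) = 4.968298
iter 1: u=1.615543  f(a)=+9.700e-01  f'(a)=-3.616e+00  a ← 4.968298 − (+9.700e-01/-3.616e+00) = 5.236516
iter 2: u=1.532794  f(a)=+8.409e-02  f'(a)=-3.014e+00  a ← 5.236516 − (+8.409e-02/-3.014e+00) = 5.264412
iter 3: u=1.524672  f(a)=+7.644e-04  f'(a)=-2.960e+00  a ← 5.264412 − (+7.644e-04/-2.960e+00) = 5.264671
iter 4: u=1.524597  f(a)=+6.444e-08  f'(a)=-2.959e+00  a ← 5.264671 − (+6.444e-08/-2.959e+00) = 5.264671
iter 5: u=1.524597  f(a)=+3.553e-15  f'(a)=-2.959e+00  a ← 5.264671 − (+3.553e-15/-2.959e+00) = 5.264671
converged: |Δa| < 1e-12 after 5 iterations
sag = a·(cosh(S/(2a)) − 1) = 5.264671·(cosh(1.524597) − 1) = 7.399495
T_max/T_min = cosh(S/(2a)) = 2.405500

a=5.265 sag=7.399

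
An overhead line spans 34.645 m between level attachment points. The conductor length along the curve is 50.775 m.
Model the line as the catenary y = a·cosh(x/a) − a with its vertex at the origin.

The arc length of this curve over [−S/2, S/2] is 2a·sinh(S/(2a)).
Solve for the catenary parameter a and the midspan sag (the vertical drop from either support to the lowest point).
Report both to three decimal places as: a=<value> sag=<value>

a=11.022 sag=16.655

seed: a₀ = √(S³/(24(L−S))) = √(34.645³/(24·16.130)) = 10.364254
iter 1: u=1.671370  f(a)=+2.409e+00  f'(a)=-4.074e+00  a ← 10.364254 − (+2.409e+00/-4.074e+00) = 10.955575
iter 2: u=1.581158  f(a)=+2.215e-01  f'(a)=-3.356e+00  a ← 10.955575 − (+2.215e-01/-3.356e+00) = 11.021586
iter 3: u=1.571688  f(a)=+2.293e-03  f'(a)=-3.287e+00  a ← 11.021586 − (+2.293e-03/-3.287e+00) = 11.022284
iter 4: u=1.571589  f(a)=+2.512e-07  f'(a)=-3.286e+00  a ← 11.022284 − (+2.512e-07/-3.286e+00) = 11.022284
iter 5: u=1.571589  f(a)=+0.000e+00  f'(a)=-3.286e+00  a ← 11.022284 − (+0.000e+00/-3.286e+00) = 11.022284
converged: |Δa| < 1e-12 after 5 iterations
sag = a·(cosh(S/(2a)) − 1) = 11.022284·(cosh(1.571589) − 1) = 16.654708
T_max/T_min = cosh(S/(2a)) = 2.511003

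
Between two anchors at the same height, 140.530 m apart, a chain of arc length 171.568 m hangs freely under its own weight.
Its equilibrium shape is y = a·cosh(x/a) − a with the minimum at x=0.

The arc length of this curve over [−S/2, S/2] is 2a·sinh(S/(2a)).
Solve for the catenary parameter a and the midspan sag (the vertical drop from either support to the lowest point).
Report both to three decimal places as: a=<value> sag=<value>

a=62.965 sag=43.447

seed: a₀ = √(S³/(24(L−S))) = √(140.530³/(24·31.038)) = 61.038111
iter 1: u=1.151166  f(a)=+2.123e+00  f'(a)=-1.158e+00  a ← 61.038111 − (+2.123e+00/-1.158e+00) = 62.870646
iter 2: u=1.117612  f(a)=+9.934e-02  f'(a)=-1.052e+00  a ← 62.870646 − (+9.934e-02/-1.052e+00) = 62.965062
iter 3: u=1.115936  f(a)=+2.413e-04  f'(a)=-1.047e+00  a ← 62.965062 − (+2.413e-04/-1.047e+00) = 62.965292
iter 4: u=1.115932  f(a)=+1.431e-09  f'(a)=-1.047e+00  a ← 62.965292 − (+1.431e-09/-1.047e+00) = 62.965292
iter 5: u=1.115932  f(a)=-5.684e-14  f'(a)=-1.047e+00  a ← 62.965292 − (-5.684e-14/-1.047e+00) = 62.965292
converged: |Δa| < 1e-12 after 5 iterations
sag = a·(cosh(S/(2a)) − 1) = 62.965292·(cosh(1.115932) − 1) = 43.446750
T_max/T_min = cosh(S/(2a)) = 1.690011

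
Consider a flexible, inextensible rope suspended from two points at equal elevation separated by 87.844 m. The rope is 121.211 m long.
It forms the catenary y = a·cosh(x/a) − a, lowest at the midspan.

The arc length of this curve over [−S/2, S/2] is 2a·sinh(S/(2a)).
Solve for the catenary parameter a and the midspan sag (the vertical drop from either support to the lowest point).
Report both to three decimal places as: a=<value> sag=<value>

seed: a₀ = √(S³/(24(L−S))) = √(87.844³/(24·33.367)) = 29.094035
iter 1: u=1.509657  f(a)=+4.015e+00  f'(a)=-2.861e+00  a ← 29.094035 − (+4.015e+00/-2.861e+00) = 30.497540
iter 2: u=1.440182  f(a)=+3.088e-01  f'(a)=-2.436e+00  a ← 30.497540 − (+3.088e-01/-2.436e+00) = 30.624306
iter 3: u=1.434220  f(a)=+2.164e-03  f'(a)=-2.402e+00  a ← 30.624306 − (+2.164e-03/-2.402e+00) = 30.625206
iter 4: u=1.434178  f(a)=+1.078e-07  f'(a)=-2.402e+00  a ← 30.625206 − (+1.078e-07/-2.402e+00) = 30.625207
iter 5: u=1.434178  f(a)=-1.421e-14  f'(a)=-2.402e+00  a ← 30.625207 − (-1.421e-14/-2.402e+00) = 30.625207
converged: |Δa| < 1e-12 after 5 iterations
sag = a·(cosh(S/(2a)) − 1) = 30.625207·(cosh(1.434178) − 1) = 37.278622
T_max/T_min = cosh(S/(2a)) = 2.217253

a=30.625 sag=37.279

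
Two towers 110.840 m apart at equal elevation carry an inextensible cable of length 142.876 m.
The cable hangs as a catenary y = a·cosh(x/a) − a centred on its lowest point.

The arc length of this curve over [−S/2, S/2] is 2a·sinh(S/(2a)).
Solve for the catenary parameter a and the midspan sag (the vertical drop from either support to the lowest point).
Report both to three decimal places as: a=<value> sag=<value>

a=43.799 sag=39.997

seed: a₀ = √(S³/(24(L−S))) = √(110.840³/(24·32.036)) = 42.084291
iter 1: u=1.316881  f(a)=+2.895e+00  f'(a)=-1.803e+00  a ← 42.084291 − (+2.895e+00/-1.803e+00) = 43.689779
iter 2: u=1.268489  f(a)=+1.739e-01  f'(a)=-1.593e+00  a ← 43.689779 − (+1.739e-01/-1.593e+00) = 43.798987
iter 3: u=1.265326  f(a)=+7.164e-04  f'(a)=-1.580e+00  a ← 43.798987 − (+7.164e-04/-1.580e+00) = 43.799440
iter 4: u=1.265313  f(a)=+1.226e-08  f'(a)=-1.579e+00  a ← 43.799440 − (+1.226e-08/-1.579e+00) = 43.799440
iter 5: u=1.265313  f(a)=-2.842e-14  f'(a)=-1.579e+00  a ← 43.799440 − (-2.842e-14/-1.579e+00) = 43.799440
converged: |Δa| < 1e-12 after 5 iterations
sag = a·(cosh(S/(2a)) − 1) = 43.799440·(cosh(1.265313) − 1) = 39.996614
T_max/T_min = cosh(S/(2a)) = 1.913176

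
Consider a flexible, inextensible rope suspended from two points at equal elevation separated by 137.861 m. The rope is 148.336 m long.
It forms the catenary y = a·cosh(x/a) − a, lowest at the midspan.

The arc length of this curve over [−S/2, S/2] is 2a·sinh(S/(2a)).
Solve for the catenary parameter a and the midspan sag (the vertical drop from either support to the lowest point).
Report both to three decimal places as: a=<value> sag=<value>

a=103.233 sag=23.881

seed: a₀ = √(S³/(24(L−S))) = √(137.861³/(24·10.475)) = 102.089129
iter 1: u=0.675199  f(a)=+2.414e-01  f'(a)=-2.147e-01  a ← 102.089129 − (+2.414e-01/-2.147e-01) = 103.213293
iter 2: u=0.667845  f(a)=+4.045e-03  f'(a)=-2.076e-01  a ← 103.213293 − (+4.045e-03/-2.076e-01) = 103.232780
iter 3: u=0.667719  f(a)=+1.179e-06  f'(a)=-2.075e-01  a ← 103.232780 − (+1.179e-06/-2.075e-01) = 103.232786
iter 4: u=0.667719  f(a)=+1.137e-13  f'(a)=-2.075e-01  a ← 103.232786 − (+1.137e-13/-2.075e-01) = 103.232786
converged: |Δa| < 1e-12 after 4 iterations
sag = a·(cosh(S/(2a)) − 1) = 103.232786·(cosh(0.667719) − 1) = 23.880944
T_max/T_min = cosh(S/(2a)) = 1.231331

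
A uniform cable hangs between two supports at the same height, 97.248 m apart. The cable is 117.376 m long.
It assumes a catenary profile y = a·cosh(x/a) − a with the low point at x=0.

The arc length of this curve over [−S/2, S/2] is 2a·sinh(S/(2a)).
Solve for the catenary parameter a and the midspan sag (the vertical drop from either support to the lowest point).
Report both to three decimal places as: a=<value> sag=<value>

a=44.928 sag=28.983

seed: a₀ = √(S³/(24(L−S))) = √(97.248³/(24·20.128)) = 43.633001
iter 1: u=1.114386  f(a)=+1.287e+00  f'(a)=-1.042e+00  a ← 43.633001 − (+1.287e+00/-1.042e+00) = 44.868063
iter 2: u=1.083711  f(a)=+5.669e-02  f'(a)=-9.524e-01  a ← 44.868063 − (+5.669e-02/-9.524e-01) = 44.927581
iter 3: u=1.082275  f(a)=+1.211e-04  f'(a)=-9.483e-01  a ← 44.927581 − (+1.211e-04/-9.483e-01) = 44.927708
iter 4: u=1.082272  f(a)=+5.553e-10  f'(a)=-9.483e-01  a ← 44.927708 − (+5.553e-10/-9.483e-01) = 44.927708
iter 5: u=1.082272  f(a)=+1.421e-14  f'(a)=-9.483e-01  a ← 44.927708 − (+1.421e-14/-9.483e-01) = 44.927708
converged: |Δa| < 1e-12 after 5 iterations
sag = a·(cosh(S/(2a)) − 1) = 44.927708·(cosh(1.082272) − 1) = 28.982916
T_max/T_min = cosh(S/(2a)) = 1.645101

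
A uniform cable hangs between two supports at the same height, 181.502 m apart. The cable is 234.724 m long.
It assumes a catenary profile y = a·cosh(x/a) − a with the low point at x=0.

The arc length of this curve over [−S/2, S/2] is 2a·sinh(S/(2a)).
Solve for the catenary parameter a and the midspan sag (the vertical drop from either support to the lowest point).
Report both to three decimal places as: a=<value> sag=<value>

a=71.245 sag=66.049

seed: a₀ = √(S³/(24(L−S))) = √(181.502³/(24·53.222)) = 68.418084
iter 1: u=1.326418  f(a)=+4.883e+00  f'(a)=-1.847e+00  a ← 68.418084 − (+4.883e+00/-1.847e+00) = 71.061371
iter 2: u=1.277079  f(a)=+2.972e-01  f'(a)=-1.629e+00  a ← 71.061371 − (+2.972e-01/-1.629e+00) = 71.243879
iter 3: u=1.273808  f(a)=+1.259e-03  f'(a)=-1.615e+00  a ← 71.243879 − (+1.259e-03/-1.615e+00) = 71.244659
iter 4: u=1.273794  f(a)=+2.282e-08  f'(a)=-1.615e+00  a ← 71.244659 − (+2.282e-08/-1.615e+00) = 71.244659
iter 5: u=1.273794  f(a)=+0.000e+00  f'(a)=-1.615e+00  a ← 71.244659 − (+0.000e+00/-1.615e+00) = 71.244659
converged: |Δa| < 1e-12 after 5 iterations
sag = a·(cosh(S/(2a)) − 1) = 71.244659·(cosh(1.273794) − 1) = 66.049334
T_max/T_min = cosh(S/(2a)) = 1.927078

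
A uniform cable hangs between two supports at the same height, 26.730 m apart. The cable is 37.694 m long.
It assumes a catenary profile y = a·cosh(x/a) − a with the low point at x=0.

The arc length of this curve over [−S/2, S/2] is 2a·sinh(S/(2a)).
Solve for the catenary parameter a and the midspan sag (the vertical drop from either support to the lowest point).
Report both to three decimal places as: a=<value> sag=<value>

seed: a₀ = √(S³/(24(L−S))) = √(26.730³/(24·10.964)) = 8.519386
iter 1: u=1.568775  f(a)=+1.431e+00  f'(a)=-3.266e+00  a ← 8.519386 − (+1.431e+00/-3.266e+00) = 8.957577
iter 2: u=1.492033  f(a)=+1.178e-01  f'(a)=-2.748e+00  a ← 8.957577 − (+1.178e-01/-2.748e+00) = 9.000448
iter 3: u=1.484926  f(a)=+9.569e-04  f'(a)=-2.704e+00  a ← 9.000448 − (+9.569e-04/-2.704e+00) = 9.000802
iter 4: u=1.484868  f(a)=+6.426e-08  f'(a)=-2.703e+00  a ← 9.000802 − (+6.426e-08/-2.703e+00) = 9.000802
iter 5: u=1.484868  f(a)=+7.105e-15  f'(a)=-2.703e+00  a ← 9.000802 − (+7.105e-15/-2.703e+00) = 9.000802
converged: |Δa| < 1e-12 after 5 iterations
sag = a·(cosh(S/(2a)) − 1) = 9.000802·(cosh(1.484868) − 1) = 11.885171
T_max/T_min = cosh(S/(2a)) = 2.320457

a=9.001 sag=11.885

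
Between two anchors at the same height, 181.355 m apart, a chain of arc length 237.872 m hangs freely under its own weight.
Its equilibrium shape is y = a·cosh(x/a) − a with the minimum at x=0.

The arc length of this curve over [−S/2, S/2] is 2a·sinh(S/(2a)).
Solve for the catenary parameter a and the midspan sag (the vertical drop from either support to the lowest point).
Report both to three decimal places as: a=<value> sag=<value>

a=69.214 sag=68.395

seed: a₀ = √(S³/(24(L−S))) = √(181.355³/(24·56.517)) = 66.313069
iter 1: u=1.367415  f(a)=+5.525e+00  f'(a)=-2.045e+00  a ← 66.313069 − (+5.525e+00/-2.045e+00) = 69.014516
iter 2: u=1.313890  f(a)=+3.556e-01  f'(a)=-1.790e+00  a ← 69.014516 − (+3.556e-01/-1.790e+00) = 69.213185
iter 3: u=1.310119  f(a)=+1.697e-03  f'(a)=-1.773e+00  a ← 69.213185 − (+1.697e-03/-1.773e+00) = 69.214142
iter 4: u=1.310101  f(a)=+3.903e-08  f'(a)=-1.773e+00  a ← 69.214142 − (+3.903e-08/-1.773e+00) = 69.214142
iter 5: u=1.310101  f(a)=+5.684e-14  f'(a)=-1.773e+00  a ← 69.214142 − (+5.684e-14/-1.773e+00) = 69.214142
converged: |Δa| < 1e-12 after 5 iterations
sag = a·(cosh(S/(2a)) − 1) = 69.214142·(cosh(1.310101) − 1) = 68.395340
T_max/T_min = cosh(S/(2a)) = 1.988170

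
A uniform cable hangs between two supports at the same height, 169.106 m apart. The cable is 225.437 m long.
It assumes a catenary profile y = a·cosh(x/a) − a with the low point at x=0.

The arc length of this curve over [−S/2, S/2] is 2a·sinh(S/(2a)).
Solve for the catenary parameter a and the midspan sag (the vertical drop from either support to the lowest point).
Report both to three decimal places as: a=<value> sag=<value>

a=62.593 sag=66.338

seed: a₀ = √(S³/(24(L−S))) = √(169.106³/(24·56.331)) = 59.807985
iter 1: u=1.413741  f(a)=+5.905e+00  f'(a)=-2.288e+00  a ← 59.807985 − (+5.905e+00/-2.288e+00) = 62.388623
iter 2: u=1.355263  f(a)=+4.037e-01  f'(a)=-1.985e+00  a ← 62.388623 − (+4.037e-01/-1.985e+00) = 62.591989
iter 3: u=1.350860  f(a)=+2.193e-03  f'(a)=-1.963e+00  a ← 62.591989 − (+2.193e-03/-1.963e+00) = 62.593106
iter 4: u=1.350836  f(a)=+6.549e-08  f'(a)=-1.963e+00  a ← 62.593106 − (+6.549e-08/-1.963e+00) = 62.593106
iter 5: u=1.350836  f(a)=+0.000e+00  f'(a)=-1.963e+00  a ← 62.593106 − (+0.000e+00/-1.963e+00) = 62.593106
converged: |Δa| < 1e-12 after 5 iterations
sag = a·(cosh(S/(2a)) − 1) = 62.593106·(cosh(1.350836) − 1) = 66.338493
T_max/T_min = cosh(S/(2a)) = 2.059837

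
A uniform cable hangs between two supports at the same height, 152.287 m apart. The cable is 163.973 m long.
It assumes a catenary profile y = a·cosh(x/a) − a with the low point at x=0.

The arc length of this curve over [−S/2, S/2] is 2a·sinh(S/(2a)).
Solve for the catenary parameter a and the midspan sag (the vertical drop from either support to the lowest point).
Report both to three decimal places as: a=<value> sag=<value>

seed: a₀ = √(S³/(24(L−S))) = √(152.287³/(24·11.686)) = 112.216233
iter 1: u=0.678543  f(a)=+2.720e-01  f'(a)=-2.180e-01  a ← 112.216233 − (+2.720e-01/-2.180e-01) = 113.463758
iter 2: u=0.671082  f(a)=+4.602e-03  f'(a)=-2.107e-01  a ← 113.463758 − (+4.602e-03/-2.107e-01) = 113.485600
iter 3: u=0.670953  f(a)=+1.368e-06  f'(a)=-2.106e-01  a ← 113.485600 − (+1.368e-06/-2.106e-01) = 113.485607
iter 4: u=0.670953  f(a)=+1.421e-13  f'(a)=-2.106e-01  a ← 113.485607 − (+1.421e-13/-2.106e-01) = 113.485607
converged: |Δa| < 1e-12 after 4 iterations
sag = a·(cosh(S/(2a)) − 1) = 113.485607·(cosh(0.670953) − 1) = 26.517140
T_max/T_min = cosh(S/(2a)) = 1.233661

a=113.486 sag=26.517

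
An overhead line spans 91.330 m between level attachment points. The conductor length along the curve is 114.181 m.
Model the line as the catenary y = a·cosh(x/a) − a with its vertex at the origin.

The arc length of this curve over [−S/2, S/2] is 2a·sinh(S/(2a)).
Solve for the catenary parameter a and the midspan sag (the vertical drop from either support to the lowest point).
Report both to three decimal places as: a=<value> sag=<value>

seed: a₀ = √(S³/(24(L−S))) = √(91.330³/(24·22.851)) = 37.270220
iter 1: u=1.225241  f(a)=+1.778e+00  f'(a)=-1.420e+00  a ← 37.270220 − (+1.778e+00/-1.420e+00) = 38.521793
iter 2: u=1.185433  f(a)=+9.348e-02  f'(a)=-1.275e+00  a ← 38.521793 − (+9.348e-02/-1.275e+00) = 38.595129
iter 3: u=1.183180  f(a)=+2.902e-04  f'(a)=-1.267e+00  a ← 38.595129 − (+2.902e-04/-1.267e+00) = 38.595358
iter 4: u=1.183173  f(a)=+2.816e-09  f'(a)=-1.267e+00  a ← 38.595358 − (+2.816e-09/-1.267e+00) = 38.595358
iter 5: u=1.183173  f(a)=+0.000e+00  f'(a)=-1.267e+00  a ← 38.595358 − (+0.000e+00/-1.267e+00) = 38.595358
converged: |Δa| < 1e-12 after 5 iterations
sag = a·(cosh(S/(2a)) − 1) = 38.595358·(cosh(1.183173) − 1) = 30.317100
T_max/T_min = cosh(S/(2a)) = 1.785512

a=38.595 sag=30.317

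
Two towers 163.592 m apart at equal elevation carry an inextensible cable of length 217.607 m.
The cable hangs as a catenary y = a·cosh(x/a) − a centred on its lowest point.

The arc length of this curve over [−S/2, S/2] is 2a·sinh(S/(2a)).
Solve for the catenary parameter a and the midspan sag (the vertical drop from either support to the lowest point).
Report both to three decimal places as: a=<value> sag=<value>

seed: a₀ = √(S³/(24(L−S))) = √(163.592³/(24·54.015)) = 58.113935
iter 1: u=1.407511  f(a)=+5.610e+00  f'(a)=-2.254e+00  a ← 58.113935 − (+5.610e+00/-2.254e+00) = 60.602519
iter 2: u=1.349713  f(a)=+3.805e-01  f'(a)=-1.958e+00  a ← 60.602519 − (+3.805e-01/-1.958e+00) = 60.796841
iter 3: u=1.345399  f(a)=+2.032e-03  f'(a)=-1.937e+00  a ← 60.796841 − (+2.032e-03/-1.937e+00) = 60.797890
iter 4: u=1.345376  f(a)=+5.861e-08  f'(a)=-1.937e+00  a ← 60.797890 − (+5.861e-08/-1.937e+00) = 60.797890
iter 5: u=1.345376  f(a)=+0.000e+00  f'(a)=-1.937e+00  a ← 60.797890 − (+0.000e+00/-1.937e+00) = 60.797890
converged: |Δa| < 1e-12 after 5 iterations
sag = a·(cosh(S/(2a)) − 1) = 60.797890·(cosh(1.345376) − 1) = 63.839925
T_max/T_min = cosh(S/(2a)) = 2.050035

a=60.798 sag=63.840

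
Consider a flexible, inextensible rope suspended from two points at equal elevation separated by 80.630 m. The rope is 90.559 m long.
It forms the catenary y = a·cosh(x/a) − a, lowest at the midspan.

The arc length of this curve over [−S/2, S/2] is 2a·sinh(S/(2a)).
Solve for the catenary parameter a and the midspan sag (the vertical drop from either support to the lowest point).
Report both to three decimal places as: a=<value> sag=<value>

seed: a₀ = √(S³/(24(L−S))) = √(80.630³/(24·9.929)) = 46.901487
iter 1: u=0.859568  f(a)=+3.733e-01  f'(a)=-4.555e-01  a ← 46.901487 − (+3.733e-01/-4.555e-01) = 47.721048
iter 2: u=0.844805  f(a)=+1.001e-02  f'(a)=-4.314e-01  a ← 47.721048 − (+1.001e-02/-4.314e-01) = 47.744253
iter 3: u=0.844395  f(a)=+7.637e-06  f'(a)=-4.307e-01  a ← 47.744253 − (+7.637e-06/-4.307e-01) = 47.744270
iter 4: u=0.844395  f(a)=+4.462e-12  f'(a)=-4.307e-01  a ← 47.744270 − (+4.462e-12/-4.307e-01) = 47.744270
converged: |Δa| < 1e-12 after 4 iterations
sag = a·(cosh(S/(2a)) − 1) = 47.744270·(cosh(0.844395) − 1) = 18.056554
T_max/T_min = cosh(S/(2a)) = 1.378193

a=47.744 sag=18.057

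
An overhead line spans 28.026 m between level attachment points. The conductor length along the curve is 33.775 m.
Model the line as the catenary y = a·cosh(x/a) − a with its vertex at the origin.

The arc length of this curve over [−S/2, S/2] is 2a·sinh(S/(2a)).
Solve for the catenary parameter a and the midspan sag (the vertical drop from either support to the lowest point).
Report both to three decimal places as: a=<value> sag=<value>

seed: a₀ = √(S³/(24(L−S))) = √(28.026³/(24·5.749)) = 12.631063
iter 1: u=1.109408  f(a)=+3.643e-01  f'(a)=-1.027e+00  a ← 12.631063 − (+3.643e-01/-1.027e+00) = 12.985692
iter 2: u=1.079111  f(a)=+1.591e-02  f'(a)=-9.394e-01  a ← 12.985692 − (+1.591e-02/-9.394e-01) = 13.002625
iter 3: u=1.077705  f(a)=+3.339e-05  f'(a)=-9.355e-01  a ← 13.002625 − (+3.339e-05/-9.355e-01) = 13.002661
iter 4: u=1.077703  f(a)=+1.478e-10  f'(a)=-9.355e-01  a ← 13.002661 − (+1.478e-10/-9.355e-01) = 13.002661
iter 5: u=1.077703  f(a)=+0.000e+00  f'(a)=-9.355e-01  a ← 13.002661 − (+0.000e+00/-9.355e-01) = 13.002661
converged: |Δa| < 1e-12 after 5 iterations
sag = a·(cosh(S/(2a)) − 1) = 13.002661·(cosh(1.077703) − 1) = 8.310641
T_max/T_min = cosh(S/(2a)) = 1.639149

a=13.003 sag=8.311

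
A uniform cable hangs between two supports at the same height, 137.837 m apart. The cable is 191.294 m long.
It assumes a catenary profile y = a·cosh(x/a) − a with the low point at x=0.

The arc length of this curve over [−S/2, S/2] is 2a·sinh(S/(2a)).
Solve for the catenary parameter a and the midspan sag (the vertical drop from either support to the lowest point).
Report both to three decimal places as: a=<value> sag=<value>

a=47.603 sag=59.235

seed: a₀ = √(S³/(24(L−S))) = √(137.837³/(24·53.457)) = 45.179436
iter 1: u=1.525440  f(a)=+6.576e+00  f'(a)=-2.965e+00  a ← 45.179436 − (+6.576e+00/-2.965e+00) = 47.397266
iter 2: u=1.454061  f(a)=+5.152e-01  f'(a)=-2.517e+00  a ← 47.397266 − (+5.152e-01/-2.517e+00) = 47.601963
iter 3: u=1.447808  f(a)=+3.757e-03  f'(a)=-2.480e+00  a ← 47.601963 − (+3.757e-03/-2.480e+00) = 47.603478
iter 4: u=1.447762  f(a)=+2.030e-07  f'(a)=-2.480e+00  a ← 47.603478 − (+2.030e-07/-2.480e+00) = 47.603478
iter 5: u=1.447762  f(a)=-2.842e-14  f'(a)=-2.480e+00  a ← 47.603478 − (-2.842e-14/-2.480e+00) = 47.603478
converged: |Δa| < 1e-12 after 5 iterations
sag = a·(cosh(S/(2a)) − 1) = 47.603478·(cosh(1.447762) − 1) = 59.234904
T_max/T_min = cosh(S/(2a)) = 2.244340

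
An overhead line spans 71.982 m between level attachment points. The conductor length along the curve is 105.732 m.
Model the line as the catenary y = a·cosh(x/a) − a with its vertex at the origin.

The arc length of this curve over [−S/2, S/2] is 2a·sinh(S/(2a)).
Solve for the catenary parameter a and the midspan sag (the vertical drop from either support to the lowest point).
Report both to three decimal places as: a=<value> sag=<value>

a=22.829 sag=34.755

seed: a₀ = √(S³/(24(L−S))) = √(71.982³/(24·33.750)) = 21.458203
iter 1: u=1.677261  f(a)=+5.078e+00  f'(a)=-4.124e+00  a ← 21.458203 − (+5.078e+00/-4.124e+00) = 22.689450
iter 2: u=1.586244  f(a)=+4.699e-01  f'(a)=-3.393e+00  a ← 22.689450 − (+4.699e-01/-3.393e+00) = 22.827911
iter 3: u=1.576623  f(a)=+4.928e-03  f'(a)=-3.323e+00  a ← 22.827911 − (+4.928e-03/-3.323e+00) = 22.829394
iter 4: u=1.576520  f(a)=+5.548e-07  f'(a)=-3.322e+00  a ← 22.829394 − (+5.548e-07/-3.322e+00) = 22.829394
iter 5: u=1.576520  f(a)=+0.000e+00  f'(a)=-3.322e+00  a ← 22.829394 − (+0.000e+00/-3.322e+00) = 22.829394
converged: |Δa| < 1e-12 after 5 iterations
sag = a·(cosh(S/(2a)) − 1) = 22.829394·(cosh(1.576520) − 1) = 34.755284
T_max/T_min = cosh(S/(2a)) = 2.522392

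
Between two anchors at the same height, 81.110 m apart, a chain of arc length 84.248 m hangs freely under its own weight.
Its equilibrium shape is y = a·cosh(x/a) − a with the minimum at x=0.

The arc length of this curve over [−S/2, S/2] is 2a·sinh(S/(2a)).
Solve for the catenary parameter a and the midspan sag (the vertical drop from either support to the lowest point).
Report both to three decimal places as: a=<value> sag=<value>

a=84.658 sag=9.901

seed: a₀ = √(S³/(24(L−S))) = √(81.110³/(24·3.138)) = 84.174300
iter 1: u=0.481798  f(a)=+3.662e-02  f'(a)=-7.630e-02  a ← 84.174300 − (+3.662e-02/-7.630e-02) = 84.654257
iter 2: u=0.479066  f(a)=+3.156e-04  f'(a)=-7.499e-02  a ← 84.654257 − (+3.156e-04/-7.499e-02) = 84.658465
iter 3: u=0.479042  f(a)=+2.389e-08  f'(a)=-7.498e-02  a ← 84.658465 − (+2.389e-08/-7.498e-02) = 84.658466
iter 4: u=0.479042  f(a)=+2.842e-14  f'(a)=-7.498e-02  a ← 84.658466 − (+2.842e-14/-7.498e-02) = 84.658466
converged: |Δa| < 1e-12 after 4 iterations
sag = a·(cosh(S/(2a)) − 1) = 84.658466·(cosh(0.479042) − 1) = 9.900972
T_max/T_min = cosh(S/(2a)) = 1.116952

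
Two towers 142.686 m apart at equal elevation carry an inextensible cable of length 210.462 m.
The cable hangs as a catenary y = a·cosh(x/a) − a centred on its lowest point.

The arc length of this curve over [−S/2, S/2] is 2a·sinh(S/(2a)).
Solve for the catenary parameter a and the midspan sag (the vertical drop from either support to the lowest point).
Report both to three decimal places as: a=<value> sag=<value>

a=44.993 sag=69.453

seed: a₀ = √(S³/(24(L−S))) = √(142.686³/(24·67.776)) = 42.259899
iter 1: u=1.688196  f(a)=+1.034e+01  f'(a)=-4.220e+00  a ← 42.259899 − (+1.034e+01/-4.220e+00) = 44.710239
iter 2: u=1.595675  f(a)=+9.675e-01  f'(a)=-3.464e+00  a ← 44.710239 − (+9.675e-01/-3.464e+00) = 44.989551
iter 3: u=1.585768  f(a)=+1.040e-02  f'(a)=-3.390e+00  a ← 44.989551 − (+1.040e-02/-3.390e+00) = 44.992619
iter 4: u=1.585660  f(a)=+1.231e-06  f'(a)=-3.389e+00  a ← 44.992619 − (+1.231e-06/-3.389e+00) = 44.992620
iter 5: u=1.585660  f(a)=+2.842e-14  f'(a)=-3.389e+00  a ← 44.992620 − (+2.842e-14/-3.389e+00) = 44.992620
converged: |Δa| < 1e-12 after 5 iterations
sag = a·(cosh(S/(2a)) − 1) = 44.992620·(cosh(1.585660) − 1) = 69.453434
T_max/T_min = cosh(S/(2a)) = 2.543663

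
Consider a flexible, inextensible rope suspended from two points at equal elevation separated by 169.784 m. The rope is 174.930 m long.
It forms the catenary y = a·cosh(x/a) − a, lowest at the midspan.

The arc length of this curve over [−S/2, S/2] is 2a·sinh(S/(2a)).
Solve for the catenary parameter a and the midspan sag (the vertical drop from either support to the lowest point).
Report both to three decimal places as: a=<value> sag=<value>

a=199.968 sag=18.292

seed: a₀ = √(S³/(24(L−S))) = √(169.784³/(24·5.146)) = 199.069456
iter 1: u=0.426444  f(a)=+4.699e-02  f'(a)=-5.265e-02  a ← 199.069456 − (+4.699e-02/-5.265e-02) = 199.962088
iter 2: u=0.424540  f(a)=+3.180e-04  f'(a)=-5.194e-02  a ← 199.962088 − (+3.180e-04/-5.194e-02) = 199.968211
iter 3: u=0.424527  f(a)=+1.478e-08  f'(a)=-5.193e-02  a ← 199.968211 − (+1.478e-08/-5.193e-02) = 199.968211
iter 4: u=0.424527  f(a)=+0.000e+00  f'(a)=-5.193e-02  a ← 199.968211 − (+0.000e+00/-5.193e-02) = 199.968211
converged: |Δa| < 1e-12 after 4 iterations
sag = a·(cosh(S/(2a)) − 1) = 199.968211·(cosh(0.424527) − 1) = 18.291752
T_max/T_min = cosh(S/(2a)) = 1.091473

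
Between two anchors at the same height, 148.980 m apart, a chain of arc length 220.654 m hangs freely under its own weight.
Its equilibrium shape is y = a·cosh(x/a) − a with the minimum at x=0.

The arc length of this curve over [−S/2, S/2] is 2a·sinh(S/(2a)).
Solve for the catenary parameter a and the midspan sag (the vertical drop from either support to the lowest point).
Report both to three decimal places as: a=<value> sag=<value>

a=46.712 sag=73.096

seed: a₀ = √(S³/(24(L−S))) = √(148.980³/(24·71.674)) = 43.843530
iter 1: u=1.698996  f(a)=+1.108e+01  f'(a)=-4.316e+00  a ← 43.843530 − (+1.108e+01/-4.316e+00) = 46.411865
iter 2: u=1.604978  f(a)=+1.049e+00  f'(a)=-3.535e+00  a ← 46.411865 − (+1.049e+00/-3.535e+00) = 46.708544
iter 3: u=1.594783  f(a)=+1.155e-02  f'(a)=-3.457e+00  a ← 46.708544 − (+1.155e-02/-3.457e+00) = 46.711885
iter 4: u=1.594669  f(a)=+1.436e-06  f'(a)=-3.456e+00  a ← 46.711885 − (+1.436e-06/-3.456e+00) = 46.711886
iter 5: u=1.594669  f(a)=+5.684e-14  f'(a)=-3.456e+00  a ← 46.711886 − (+5.684e-14/-3.456e+00) = 46.711886
converged: |Δa| < 1e-12 after 5 iterations
sag = a·(cosh(S/(2a)) − 1) = 46.711886·(cosh(1.594669) − 1) = 73.096491
T_max/T_min = cosh(S/(2a)) = 2.564837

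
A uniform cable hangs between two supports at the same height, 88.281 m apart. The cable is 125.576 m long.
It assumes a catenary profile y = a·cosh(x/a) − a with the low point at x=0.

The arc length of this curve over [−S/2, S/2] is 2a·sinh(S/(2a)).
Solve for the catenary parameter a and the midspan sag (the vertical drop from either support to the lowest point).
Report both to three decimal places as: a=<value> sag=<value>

seed: a₀ = √(S³/(24(L−S))) = √(88.281³/(24·37.295)) = 27.724897
iter 1: u=1.592089  f(a)=+5.022e+00  f'(a)=-3.437e+00  a ← 27.724897 − (+5.022e+00/-3.437e+00) = 29.186108
iter 2: u=1.512380  f(a)=+4.244e-01  f'(a)=-2.879e+00  a ← 29.186108 − (+4.244e-01/-2.879e+00) = 29.333525
iter 3: u=1.504780  f(a)=+3.648e-03  f'(a)=-2.829e+00  a ← 29.333525 − (+3.648e-03/-2.829e+00) = 29.334814
iter 4: u=1.504714  f(a)=+2.746e-07  f'(a)=-2.829e+00  a ← 29.334814 − (+2.746e-07/-2.829e+00) = 29.334815
iter 5: u=1.504714  f(a)=+1.421e-14  f'(a)=-2.829e+00  a ← 29.334815 − (+1.421e-14/-2.829e+00) = 29.334815
converged: |Δa| < 1e-12 after 5 iterations
sag = a·(cosh(S/(2a)) − 1) = 29.334815·(cosh(1.504714) − 1) = 39.967886
T_max/T_min = cosh(S/(2a)) = 2.362473

a=29.335 sag=39.968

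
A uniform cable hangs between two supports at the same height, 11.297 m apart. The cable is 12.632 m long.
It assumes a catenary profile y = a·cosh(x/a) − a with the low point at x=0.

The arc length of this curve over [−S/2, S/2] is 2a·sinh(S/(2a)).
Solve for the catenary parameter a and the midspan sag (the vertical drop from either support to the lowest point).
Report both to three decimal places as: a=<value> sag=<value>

seed: a₀ = √(S³/(24(L−S))) = √(11.297³/(24·1.335)) = 6.708083
iter 1: u=0.842044  f(a)=+4.814e-02  f'(a)=-4.270e-01  a ← 6.708083 − (+4.814e-02/-4.270e-01) = 6.820819
iter 2: u=0.828126  f(a)=+1.240e-03  f'(a)=-4.052e-01  a ← 6.820819 − (+1.240e-03/-4.052e-01) = 6.823880
iter 3: u=0.827755  f(a)=+8.717e-07  f'(a)=-4.047e-01  a ← 6.823880 − (+8.717e-07/-4.047e-01) = 6.823882
iter 4: u=0.827755  f(a)=+4.352e-13  f'(a)=-4.047e-01  a ← 6.823882 − (+4.352e-13/-4.047e-01) = 6.823882
converged: |Δa| < 1e-12 after 4 iterations
sag = a·(cosh(S/(2a)) − 1) = 6.823882·(cosh(0.827755) − 1) = 2.474356
T_max/T_min = cosh(S/(2a)) = 1.362602

a=6.824 sag=2.474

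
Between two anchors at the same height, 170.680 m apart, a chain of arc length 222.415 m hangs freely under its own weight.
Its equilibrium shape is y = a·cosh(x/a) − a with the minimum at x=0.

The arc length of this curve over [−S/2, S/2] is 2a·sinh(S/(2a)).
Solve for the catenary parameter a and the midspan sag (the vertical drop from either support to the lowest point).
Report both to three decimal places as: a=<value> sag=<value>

seed: a₀ = √(S³/(24(L−S))) = √(170.680³/(24·51.735)) = 63.281404
iter 1: u=1.348579  f(a)=+4.913e+00  f'(a)=-1.952e+00  a ← 63.281404 − (+4.913e+00/-1.952e+00) = 65.797958
iter 2: u=1.297001  f(a)=+3.083e-01  f'(a)=-1.714e+00  a ← 65.797958 − (+3.083e-01/-1.714e+00) = 65.977784
iter 3: u=1.293466  f(a)=+1.394e-03  f'(a)=-1.699e+00  a ← 65.977784 − (+1.394e-03/-1.699e+00) = 65.978604
iter 4: u=1.293450  f(a)=+2.876e-08  f'(a)=-1.699e+00  a ← 65.978604 − (+2.876e-08/-1.699e+00) = 65.978604
iter 5: u=1.293450  f(a)=+0.000e+00  f'(a)=-1.699e+00  a ← 65.978604 − (+0.000e+00/-1.699e+00) = 65.978604
converged: |Δa| < 1e-12 after 5 iterations
sag = a·(cosh(S/(2a)) − 1) = 65.978604·(cosh(1.293450) − 1) = 63.328334
T_max/T_min = cosh(S/(2a)) = 1.959831

a=65.979 sag=63.328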